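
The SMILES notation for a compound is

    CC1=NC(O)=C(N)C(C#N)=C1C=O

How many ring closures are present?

In SMILES, each pair of matching ring-closure digits denotes one ring-closing bond; the number of such bonds equals the number of independent rings.
Ring-closure bonds here: 1.

1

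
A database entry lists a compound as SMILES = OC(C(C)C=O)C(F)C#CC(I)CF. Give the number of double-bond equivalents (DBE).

3

Degree of unsaturation = (number of rings) + (number of π bonds).
Ring closures in the SMILES: 0.
π bonds: 1 double bond (each 1 DoU), 1 triple bond (each 2 DoU) → 3 DoU from unsaturation.
Total DoU = 0 + 3 = 3.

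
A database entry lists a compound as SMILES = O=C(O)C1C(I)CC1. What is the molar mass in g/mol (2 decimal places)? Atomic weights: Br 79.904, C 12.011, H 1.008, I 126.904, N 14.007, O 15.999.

First, the molecular formula is C5H7IO2 (counting implicit H from valence).
  C: 5 × 12.011 = 60.055
  H: 7 × 1.008 = 7.056
  I: 1 × 126.904 = 126.904
  O: 2 × 15.999 = 31.998
Sum: 5×12.011 + 7×1.008 + 1×126.904 + 2×15.999 = 226.013 → 226.01 g/mol.

226.01 g/mol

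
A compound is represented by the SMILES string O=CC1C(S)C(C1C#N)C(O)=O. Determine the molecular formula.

C7H7NO3S

Walk through each heavy atom and fill implicit hydrogens from standard valence (C 4, N 3, O 2, S 2, halogen 1):
  atom 1: O, bond orders sum to 2 (valence 2) → 0 H
  atom 2: C, bond orders sum to 3 (valence 4) → 1 H
  atom 3: C, bond orders sum to 3 (valence 4) → 1 H
  atom 4: C, bond orders sum to 3 (valence 4) → 1 H
  atom 5: S, bond orders sum to 1 (valence 2) → 1 H
  atom 6: C, bond orders sum to 3 (valence 4) → 1 H
  atom 7: C, bond orders sum to 3 (valence 4) → 1 H
  atom 8: C, bond orders sum to 4 (valence 4) → 0 H
  atom 9: N, bond orders sum to 3 (valence 3) → 0 H
  atom 10: C, bond orders sum to 4 (valence 4) → 0 H
  atom 11: O, bond orders sum to 1 (valence 2) → 1 H
  atom 12: O, bond orders sum to 2 (valence 2) → 0 H
Totals → C:7, H:7, N:1, O:3, S:1.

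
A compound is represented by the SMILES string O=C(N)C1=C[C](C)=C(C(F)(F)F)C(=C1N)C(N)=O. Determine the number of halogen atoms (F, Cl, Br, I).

3

Halogen atoms appear at heavy-atom positions 10, 11, 12 (3×F).
Other groups present: 2 amide, 1 primary amine.
Halogen count: 3.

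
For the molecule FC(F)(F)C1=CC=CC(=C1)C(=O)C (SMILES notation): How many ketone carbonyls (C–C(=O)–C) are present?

1

The ketone motif appears at heavy-atom position 11 in the SMILES.
Ketone count: 1.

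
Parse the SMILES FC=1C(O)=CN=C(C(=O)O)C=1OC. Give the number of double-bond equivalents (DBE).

Molecular formula: C7H6FNO4.
DoU = (2C + 2 + N − H − X) / 2, where X is the halogen count and O/S are ignored.
    = (2·7 + 2 + 1 − 6 − 1) / 2 = 10 / 2 = 5.

5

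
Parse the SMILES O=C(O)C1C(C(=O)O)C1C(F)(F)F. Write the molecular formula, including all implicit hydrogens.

C6H5F3O4

Walk through each heavy atom and fill implicit hydrogens from standard valence (C 4, N 3, O 2, S 2, halogen 1):
  atom 1: O, bond orders sum to 2 (valence 2) → 0 H
  atom 2: C, bond orders sum to 4 (valence 4) → 0 H
  atom 3: O, bond orders sum to 1 (valence 2) → 1 H
  atom 4: C, bond orders sum to 3 (valence 4) → 1 H
  atom 5: C, bond orders sum to 3 (valence 4) → 1 H
  atom 6: C, bond orders sum to 4 (valence 4) → 0 H
  atom 7: O, bond orders sum to 2 (valence 2) → 0 H
  atom 8: O, bond orders sum to 1 (valence 2) → 1 H
  atom 9: C, bond orders sum to 3 (valence 4) → 1 H
  atom 10: C, bond orders sum to 4 (valence 4) → 0 H
  atom 11: F (halogen, monovalent) → 0 H
  atom 12: F (halogen, monovalent) → 0 H
  atom 13: F (halogen, monovalent) → 0 H
Totals → C:6, H:5, F:3, O:4.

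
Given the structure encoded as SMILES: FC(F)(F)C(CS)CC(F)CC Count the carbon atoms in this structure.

7

Count every carbon token in the SMILES (each C, including those in ring-closure positions and inside branches).
Carbon count: 7.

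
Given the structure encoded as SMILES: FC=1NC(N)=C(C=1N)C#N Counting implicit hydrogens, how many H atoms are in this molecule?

Walk through each heavy atom and fill implicit hydrogens from standard valence (C 4, N 3, O 2, S 2, halogen 1):
  atom 1: F (halogen, monovalent) → 0 H
  atom 2: C, bond orders sum to 4 (valence 4) → 0 H
  atom 3: N, bond orders sum to 2 (valence 3) → 1 H
  atom 4: C, bond orders sum to 4 (valence 4) → 0 H
  atom 5: N, bond orders sum to 1 (valence 3) → 2 H
  atom 6: C, bond orders sum to 4 (valence 4) → 0 H
  atom 7: C, bond orders sum to 4 (valence 4) → 0 H
  atom 8: N, bond orders sum to 1 (valence 3) → 2 H
  atom 9: C, bond orders sum to 4 (valence 4) → 0 H
  atom 10: N, bond orders sum to 3 (valence 3) → 0 H
Total hydrogens: 5.

5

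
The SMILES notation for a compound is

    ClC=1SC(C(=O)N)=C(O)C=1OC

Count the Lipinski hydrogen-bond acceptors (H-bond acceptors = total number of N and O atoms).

4

N atoms: 1; O atoms: 3.
Lipinski HBA = 1 + 3 = 4.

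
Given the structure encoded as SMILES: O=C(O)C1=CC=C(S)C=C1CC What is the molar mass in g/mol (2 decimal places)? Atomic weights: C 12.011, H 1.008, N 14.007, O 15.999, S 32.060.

First, the molecular formula is C9H10O2S (counting implicit H from valence).
  C: 9 × 12.011 = 108.099
  H: 10 × 1.008 = 10.080
  O: 2 × 15.999 = 31.998
  S: 1 × 32.060 = 32.060
Sum: 9×12.011 + 10×1.008 + 2×15.999 + 1×32.060 = 182.237 → 182.24 g/mol.

182.24 g/mol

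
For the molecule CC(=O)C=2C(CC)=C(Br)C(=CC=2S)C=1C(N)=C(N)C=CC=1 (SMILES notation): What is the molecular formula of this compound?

Walk through each heavy atom and fill implicit hydrogens from standard valence (C 4, N 3, O 2, S 2, halogen 1):
  atom 1: C, bond orders sum to 1 (valence 4) → 3 H
  atom 2: C, bond orders sum to 4 (valence 4) → 0 H
  atom 3: O, bond orders sum to 2 (valence 2) → 0 H
  atom 4: C, bond orders sum to 4 (valence 4) → 0 H
  atom 5: C, bond orders sum to 4 (valence 4) → 0 H
  atom 6: C, bond orders sum to 2 (valence 4) → 2 H
  atom 7: C, bond orders sum to 1 (valence 4) → 3 H
  atom 8: C, bond orders sum to 4 (valence 4) → 0 H
  atom 9: Br (halogen, monovalent) → 0 H
  atom 10: C, bond orders sum to 4 (valence 4) → 0 H
  atom 11: C, bond orders sum to 3 (valence 4) → 1 H
  atom 12: C, bond orders sum to 4 (valence 4) → 0 H
  atom 13: S, bond orders sum to 1 (valence 2) → 1 H
  atom 14: C, bond orders sum to 4 (valence 4) → 0 H
  atom 15: C, bond orders sum to 4 (valence 4) → 0 H
  atom 16: N, bond orders sum to 1 (valence 3) → 2 H
  atom 17: C, bond orders sum to 4 (valence 4) → 0 H
  atom 18: N, bond orders sum to 1 (valence 3) → 2 H
  atom 19: C, bond orders sum to 3 (valence 4) → 1 H
  atom 20: C, bond orders sum to 3 (valence 4) → 1 H
  atom 21: C, bond orders sum to 3 (valence 4) → 1 H
Totals → C:16, H:17, Br:1, N:2, O:1, S:1.

C16H17BrN2OS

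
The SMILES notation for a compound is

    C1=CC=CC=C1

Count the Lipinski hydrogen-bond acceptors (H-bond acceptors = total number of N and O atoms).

N atoms: 0; O atoms: 0.
Lipinski HBA = 0 + 0 = 0.

0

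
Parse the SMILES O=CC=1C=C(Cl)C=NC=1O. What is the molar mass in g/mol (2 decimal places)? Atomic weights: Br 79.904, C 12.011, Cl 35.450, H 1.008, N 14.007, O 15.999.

157.55 g/mol

First, the molecular formula is C6H4ClNO2 (counting implicit H from valence).
  C: 6 × 12.011 = 72.066
  Cl: 1 × 35.450 = 35.450
  H: 4 × 1.008 = 4.032
  N: 1 × 14.007 = 14.007
  O: 2 × 15.999 = 31.998
Sum: 6×12.011 + 1×35.450 + 4×1.008 + 1×14.007 + 2×15.999 = 157.553 → 157.55 g/mol.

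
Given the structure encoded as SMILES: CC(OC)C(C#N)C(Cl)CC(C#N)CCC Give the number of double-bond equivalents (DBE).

Degree of unsaturation = (number of rings) + (number of π bonds).
Ring closures in the SMILES: 0.
π bonds: 2 triple bonds (each 2 DoU) → 4 DoU from unsaturation.
Total DoU = 0 + 4 = 4.

4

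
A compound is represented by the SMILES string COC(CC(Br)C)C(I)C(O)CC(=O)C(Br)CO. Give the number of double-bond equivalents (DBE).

1

Degree of unsaturation = (number of rings) + (number of π bonds).
Ring closures in the SMILES: 0.
π bonds: 1 double bond (each 1 DoU) → 1 DoU from unsaturation.
Total DoU = 0 + 1 = 1.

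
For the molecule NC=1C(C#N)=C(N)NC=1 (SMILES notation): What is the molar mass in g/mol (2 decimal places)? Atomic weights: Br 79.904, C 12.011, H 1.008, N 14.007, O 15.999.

122.13 g/mol

First, the molecular formula is C5H6N4 (counting implicit H from valence).
  C: 5 × 12.011 = 60.055
  H: 6 × 1.008 = 6.048
  N: 4 × 14.007 = 56.028
Sum: 5×12.011 + 6×1.008 + 4×14.007 = 122.131 → 122.13 g/mol.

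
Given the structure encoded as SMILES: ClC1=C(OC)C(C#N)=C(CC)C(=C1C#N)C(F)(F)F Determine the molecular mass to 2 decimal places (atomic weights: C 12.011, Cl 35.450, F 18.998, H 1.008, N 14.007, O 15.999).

First, the molecular formula is C12H8ClF3N2O (counting implicit H from valence).
  C: 12 × 12.011 = 144.132
  Cl: 1 × 35.450 = 35.450
  F: 3 × 18.998 = 56.994
  H: 8 × 1.008 = 8.064
  N: 2 × 14.007 = 28.014
  O: 1 × 15.999 = 15.999
Sum: 12×12.011 + 1×35.450 + 3×18.998 + 8×1.008 + 2×14.007 + 1×15.999 = 288.653 → 288.65 g/mol.

288.65 g/mol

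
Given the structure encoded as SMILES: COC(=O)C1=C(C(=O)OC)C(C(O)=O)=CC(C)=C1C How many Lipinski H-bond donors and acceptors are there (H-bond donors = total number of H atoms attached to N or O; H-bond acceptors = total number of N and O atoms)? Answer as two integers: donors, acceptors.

1, 6

Donors: find every N or O and count the H atoms it carries.
  atom 2 (O): bond orders sum to 2 → 0 H
  atom 4 (O): bond orders sum to 2 → 0 H
  atom 8 (O): bond orders sum to 2 → 0 H
  atom 9 (O): bond orders sum to 2 → 0 H
  atom 13 (O): bond orders sum to 1 → 1 H
  atom 14 (O): bond orders sum to 2 → 0 H
Lipinski HBD = 1.
Acceptors: N atoms = 0, O atoms = 6 → HBA = 6.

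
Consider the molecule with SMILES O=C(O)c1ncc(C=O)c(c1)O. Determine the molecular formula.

C7H5NO4

Walk through each heavy atom and fill implicit hydrogens from standard valence (C 4, N 3, O 2, S 2, halogen 1); for lowercase aromatic atoms, an aromatic c carries 1 H when it has two neighbours and 0 H with three, and aromatic n carries 0 H:
  atom 1: O, bond orders sum to 2 (valence 2) → 0 H
  atom 2: C, bond orders sum to 4 (valence 4) → 0 H
  atom 3: O, bond orders sum to 1 (valence 2) → 1 H
  atom 4: aromatic c, 3 neighbours → 0 H
  atom 5: aromatic n, 2 neighbours → 0 H
  atom 6: aromatic c, 2 neighbours → 1 H
  atom 7: aromatic c, 3 neighbours → 0 H
  atom 8: C, bond orders sum to 3 (valence 4) → 1 H
  atom 9: O, bond orders sum to 2 (valence 2) → 0 H
  atom 10: aromatic c, 3 neighbours → 0 H
  atom 11: aromatic c, 2 neighbours → 1 H
  atom 12: O, bond orders sum to 1 (valence 2) → 1 H
Totals → C:7, H:5, N:1, O:4.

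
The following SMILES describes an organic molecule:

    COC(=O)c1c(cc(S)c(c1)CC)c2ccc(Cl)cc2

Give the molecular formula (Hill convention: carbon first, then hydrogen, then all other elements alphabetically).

Walk through each heavy atom and fill implicit hydrogens from standard valence (C 4, N 3, O 2, S 2, halogen 1); for lowercase aromatic atoms, an aromatic c carries 1 H when it has two neighbours and 0 H with three, and aromatic n carries 0 H:
  atom 1: C, bond orders sum to 1 (valence 4) → 3 H
  atom 2: O, bond orders sum to 2 (valence 2) → 0 H
  atom 3: C, bond orders sum to 4 (valence 4) → 0 H
  atom 4: O, bond orders sum to 2 (valence 2) → 0 H
  atom 5: aromatic c, 3 neighbours → 0 H
  atom 6: aromatic c, 3 neighbours → 0 H
  atom 7: aromatic c, 2 neighbours → 1 H
  atom 8: aromatic c, 3 neighbours → 0 H
  atom 9: S, bond orders sum to 1 (valence 2) → 1 H
  atom 10: aromatic c, 3 neighbours → 0 H
  atom 11: aromatic c, 2 neighbours → 1 H
  atom 12: C, bond orders sum to 2 (valence 4) → 2 H
  atom 13: C, bond orders sum to 1 (valence 4) → 3 H
  atom 14: aromatic c, 3 neighbours → 0 H
  atom 15: aromatic c, 2 neighbours → 1 H
  atom 16: aromatic c, 2 neighbours → 1 H
  atom 17: aromatic c, 3 neighbours → 0 H
  atom 18: Cl (halogen, monovalent) → 0 H
  atom 19: aromatic c, 2 neighbours → 1 H
  atom 20: aromatic c, 2 neighbours → 1 H
Totals → C:16, H:15, Cl:1, O:2, S:1.
In Hill order: C16H15ClO2S.

C16H15ClO2S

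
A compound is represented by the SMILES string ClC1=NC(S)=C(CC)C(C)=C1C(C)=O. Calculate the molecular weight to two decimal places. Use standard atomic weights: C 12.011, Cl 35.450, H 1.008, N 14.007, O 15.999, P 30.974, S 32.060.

First, the molecular formula is C10H12ClNOS (counting implicit H from valence).
  C: 10 × 12.011 = 120.110
  Cl: 1 × 35.450 = 35.450
  H: 12 × 1.008 = 12.096
  N: 1 × 14.007 = 14.007
  O: 1 × 15.999 = 15.999
  S: 1 × 32.060 = 32.060
Sum: 10×12.011 + 1×35.450 + 12×1.008 + 1×14.007 + 1×15.999 + 1×32.060 = 229.722 → 229.72 g/mol.

229.72 g/mol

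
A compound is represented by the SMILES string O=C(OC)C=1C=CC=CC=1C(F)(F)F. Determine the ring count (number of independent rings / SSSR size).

In SMILES, each pair of matching ring-closure digits denotes one ring-closing bond; the number of such bonds equals the number of independent rings.
Ring-closure bonds here: 1.

1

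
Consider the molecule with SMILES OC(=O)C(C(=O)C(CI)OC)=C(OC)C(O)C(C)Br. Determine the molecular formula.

C11H16BrIO6

Walk through each heavy atom and fill implicit hydrogens from standard valence (C 4, N 3, O 2, S 2, halogen 1):
  atom 1: O, bond orders sum to 1 (valence 2) → 1 H
  atom 2: C, bond orders sum to 4 (valence 4) → 0 H
  atom 3: O, bond orders sum to 2 (valence 2) → 0 H
  atom 4: C, bond orders sum to 4 (valence 4) → 0 H
  atom 5: C, bond orders sum to 4 (valence 4) → 0 H
  atom 6: O, bond orders sum to 2 (valence 2) → 0 H
  atom 7: C, bond orders sum to 3 (valence 4) → 1 H
  atom 8: C, bond orders sum to 2 (valence 4) → 2 H
  atom 9: I (halogen, monovalent) → 0 H
  atom 10: O, bond orders sum to 2 (valence 2) → 0 H
  atom 11: C, bond orders sum to 1 (valence 4) → 3 H
  atom 12: C, bond orders sum to 4 (valence 4) → 0 H
  atom 13: O, bond orders sum to 2 (valence 2) → 0 H
  atom 14: C, bond orders sum to 1 (valence 4) → 3 H
  atom 15: C, bond orders sum to 3 (valence 4) → 1 H
  atom 16: O, bond orders sum to 1 (valence 2) → 1 H
  atom 17: C, bond orders sum to 3 (valence 4) → 1 H
  atom 18: C, bond orders sum to 1 (valence 4) → 3 H
  atom 19: Br (halogen, monovalent) → 0 H
Totals → C:11, H:16, Br:1, I:1, O:6.
In Hill order: C11H16BrIO6.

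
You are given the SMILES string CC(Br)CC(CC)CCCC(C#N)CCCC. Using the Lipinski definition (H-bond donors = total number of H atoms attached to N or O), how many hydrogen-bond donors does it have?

Donors: find every N or O and count the H atoms it carries.
  atom 13 (N): bond orders sum to 3 → 0 H
Lipinski HBD = 0.

0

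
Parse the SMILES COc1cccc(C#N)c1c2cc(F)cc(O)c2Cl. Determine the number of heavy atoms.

19

Every atom symbol written in the SMILES (organic subset) is one heavy atom; implicit H are not written.
Heavy atoms by element → C:14, Cl:1, F:1, N:1, O:2.
Total: 19.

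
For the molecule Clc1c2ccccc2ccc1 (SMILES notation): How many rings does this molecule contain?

2

In SMILES, each pair of matching ring-closure digits denotes one ring-closing bond; the number of such bonds equals the number of independent rings.
Ring-closure bonds here: 2.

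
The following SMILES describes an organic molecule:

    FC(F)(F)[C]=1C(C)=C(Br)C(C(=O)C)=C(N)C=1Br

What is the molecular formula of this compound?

Walk through each heavy atom and fill implicit hydrogens from standard valence (C 4, N 3, O 2, S 2, halogen 1):
  atom 1: F (halogen, monovalent) → 0 H
  atom 2: C, bond orders sum to 4 (valence 4) → 0 H
  atom 3: F (halogen, monovalent) → 0 H
  atom 4: F (halogen, monovalent) → 0 H
  atom 5: C with explicit H count 0
  atom 6: C, bond orders sum to 4 (valence 4) → 0 H
  atom 7: C, bond orders sum to 1 (valence 4) → 3 H
  atom 8: C, bond orders sum to 4 (valence 4) → 0 H
  atom 9: Br (halogen, monovalent) → 0 H
  atom 10: C, bond orders sum to 4 (valence 4) → 0 H
  atom 11: C, bond orders sum to 4 (valence 4) → 0 H
  atom 12: O, bond orders sum to 2 (valence 2) → 0 H
  atom 13: C, bond orders sum to 1 (valence 4) → 3 H
  atom 14: C, bond orders sum to 4 (valence 4) → 0 H
  atom 15: N, bond orders sum to 1 (valence 3) → 2 H
  atom 16: C, bond orders sum to 4 (valence 4) → 0 H
  atom 17: Br (halogen, monovalent) → 0 H
Totals → C:10, H:8, Br:2, F:3, N:1, O:1.

C10H8Br2F3NO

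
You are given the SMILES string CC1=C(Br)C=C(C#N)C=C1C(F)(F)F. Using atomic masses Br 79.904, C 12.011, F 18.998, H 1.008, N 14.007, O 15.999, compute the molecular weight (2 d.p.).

264.04 g/mol

First, the molecular formula is C9H5BrF3N (counting implicit H from valence).
  Br: 1 × 79.904 = 79.904
  C: 9 × 12.011 = 108.099
  F: 3 × 18.998 = 56.994
  H: 5 × 1.008 = 5.040
  N: 1 × 14.007 = 14.007
Sum: 1×79.904 + 9×12.011 + 3×18.998 + 5×1.008 + 1×14.007 = 264.044 → 264.04 g/mol.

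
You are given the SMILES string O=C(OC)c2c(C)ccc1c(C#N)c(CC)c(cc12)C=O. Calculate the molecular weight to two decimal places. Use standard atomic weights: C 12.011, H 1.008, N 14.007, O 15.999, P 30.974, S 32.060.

281.31 g/mol

First, the molecular formula is C17H15NO3 (counting implicit H from valence).
  C: 17 × 12.011 = 204.187
  H: 15 × 1.008 = 15.120
  N: 1 × 14.007 = 14.007
  O: 3 × 15.999 = 47.997
Sum: 17×12.011 + 15×1.008 + 1×14.007 + 3×15.999 = 281.311 → 281.31 g/mol.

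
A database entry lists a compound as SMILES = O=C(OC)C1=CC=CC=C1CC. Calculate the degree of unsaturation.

5

Degree of unsaturation = (number of rings) + (number of π bonds).
Ring closures in the SMILES: 1.
π bonds: 4 double bonds (each 1 DoU) → 4 DoU from unsaturation.
Total DoU = 1 + 4 = 5.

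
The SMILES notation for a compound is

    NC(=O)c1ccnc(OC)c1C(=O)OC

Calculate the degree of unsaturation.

Molecular formula: C9H10N2O4.
DoU = (2C + 2 + N − H − X) / 2, where X is the halogen count and O/S are ignored.
    = (2·9 + 2 + 2 − 10 − 0) / 2 = 12 / 2 = 6.

6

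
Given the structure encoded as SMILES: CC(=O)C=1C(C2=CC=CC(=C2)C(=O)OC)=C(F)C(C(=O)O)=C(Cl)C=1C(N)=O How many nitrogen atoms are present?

1

Scan the SMILES for N atoms (remember two-letter symbols like Cl and Br are single atoms).
Nitrogen count: 1.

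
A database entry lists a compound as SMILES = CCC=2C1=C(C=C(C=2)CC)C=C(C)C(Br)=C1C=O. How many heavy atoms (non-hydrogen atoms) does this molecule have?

18

Every atom symbol written in the SMILES (organic subset) is one heavy atom; implicit H are not written.
Heavy atoms by element → Br:1, C:16, O:1.
Total: 18.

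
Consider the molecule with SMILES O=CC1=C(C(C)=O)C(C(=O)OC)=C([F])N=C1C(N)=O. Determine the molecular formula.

C11H9FN2O5

Walk through each heavy atom and fill implicit hydrogens from standard valence (C 4, N 3, O 2, S 2, halogen 1):
  atom 1: O, bond orders sum to 2 (valence 2) → 0 H
  atom 2: C, bond orders sum to 3 (valence 4) → 1 H
  atom 3: C, bond orders sum to 4 (valence 4) → 0 H
  atom 4: C, bond orders sum to 4 (valence 4) → 0 H
  atom 5: C, bond orders sum to 4 (valence 4) → 0 H
  atom 6: C, bond orders sum to 1 (valence 4) → 3 H
  atom 7: O, bond orders sum to 2 (valence 2) → 0 H
  atom 8: C, bond orders sum to 4 (valence 4) → 0 H
  atom 9: C, bond orders sum to 4 (valence 4) → 0 H
  atom 10: O, bond orders sum to 2 (valence 2) → 0 H
  atom 11: O, bond orders sum to 2 (valence 2) → 0 H
  atom 12: C, bond orders sum to 1 (valence 4) → 3 H
  atom 13: C, bond orders sum to 4 (valence 4) → 0 H
  atom 14: F with explicit H count 0
  atom 15: N, bond orders sum to 3 (valence 3) → 0 H
  atom 16: C, bond orders sum to 4 (valence 4) → 0 H
  atom 17: C, bond orders sum to 4 (valence 4) → 0 H
  atom 18: N, bond orders sum to 1 (valence 3) → 2 H
  atom 19: O, bond orders sum to 2 (valence 2) → 0 H
Totals → C:11, H:9, F:1, N:2, O:5.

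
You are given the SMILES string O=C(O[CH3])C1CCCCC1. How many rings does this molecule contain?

In SMILES, each pair of matching ring-closure digits denotes one ring-closing bond; the number of such bonds equals the number of independent rings.
Ring-closure bonds here: 1.

1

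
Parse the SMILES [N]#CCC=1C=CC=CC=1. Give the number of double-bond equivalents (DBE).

Molecular formula: C8H7N.
DoU = (2C + 2 + N − H − X) / 2, where X is the halogen count and O/S are ignored.
    = (2·8 + 2 + 1 − 7 − 0) / 2 = 12 / 2 = 6.

6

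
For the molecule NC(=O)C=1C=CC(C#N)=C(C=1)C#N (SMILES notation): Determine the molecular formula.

C9H5N3O

Walk through each heavy atom and fill implicit hydrogens from standard valence (C 4, N 3, O 2, S 2, halogen 1):
  atom 1: N, bond orders sum to 1 (valence 3) → 2 H
  atom 2: C, bond orders sum to 4 (valence 4) → 0 H
  atom 3: O, bond orders sum to 2 (valence 2) → 0 H
  atom 4: C, bond orders sum to 4 (valence 4) → 0 H
  atom 5: C, bond orders sum to 3 (valence 4) → 1 H
  atom 6: C, bond orders sum to 3 (valence 4) → 1 H
  atom 7: C, bond orders sum to 4 (valence 4) → 0 H
  atom 8: C, bond orders sum to 4 (valence 4) → 0 H
  atom 9: N, bond orders sum to 3 (valence 3) → 0 H
  atom 10: C, bond orders sum to 4 (valence 4) → 0 H
  atom 11: C, bond orders sum to 3 (valence 4) → 1 H
  atom 12: C, bond orders sum to 4 (valence 4) → 0 H
  atom 13: N, bond orders sum to 3 (valence 3) → 0 H
Totals → C:9, H:5, N:3, O:1.
In Hill order: C9H5N3O.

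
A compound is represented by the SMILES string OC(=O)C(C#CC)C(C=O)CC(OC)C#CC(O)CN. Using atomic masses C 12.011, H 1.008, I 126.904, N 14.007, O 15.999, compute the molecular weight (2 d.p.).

281.31 g/mol

First, the molecular formula is C14H19NO5 (counting implicit H from valence).
  C: 14 × 12.011 = 168.154
  H: 19 × 1.008 = 19.152
  N: 1 × 14.007 = 14.007
  O: 5 × 15.999 = 79.995
Sum: 14×12.011 + 19×1.008 + 1×14.007 + 5×15.999 = 281.308 → 281.31 g/mol.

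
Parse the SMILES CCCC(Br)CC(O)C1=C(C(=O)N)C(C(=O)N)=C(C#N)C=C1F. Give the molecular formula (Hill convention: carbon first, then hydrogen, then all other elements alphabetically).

C15H17BrFN3O3

Walk through each heavy atom and fill implicit hydrogens from standard valence (C 4, N 3, O 2, S 2, halogen 1):
  atom 1: C, bond orders sum to 1 (valence 4) → 3 H
  atom 2: C, bond orders sum to 2 (valence 4) → 2 H
  atom 3: C, bond orders sum to 2 (valence 4) → 2 H
  atom 4: C, bond orders sum to 3 (valence 4) → 1 H
  atom 5: Br (halogen, monovalent) → 0 H
  atom 6: C, bond orders sum to 2 (valence 4) → 2 H
  atom 7: C, bond orders sum to 3 (valence 4) → 1 H
  atom 8: O, bond orders sum to 1 (valence 2) → 1 H
  atom 9: C, bond orders sum to 4 (valence 4) → 0 H
  atom 10: C, bond orders sum to 4 (valence 4) → 0 H
  atom 11: C, bond orders sum to 4 (valence 4) → 0 H
  atom 12: O, bond orders sum to 2 (valence 2) → 0 H
  atom 13: N, bond orders sum to 1 (valence 3) → 2 H
  atom 14: C, bond orders sum to 4 (valence 4) → 0 H
  atom 15: C, bond orders sum to 4 (valence 4) → 0 H
  atom 16: O, bond orders sum to 2 (valence 2) → 0 H
  atom 17: N, bond orders sum to 1 (valence 3) → 2 H
  atom 18: C, bond orders sum to 4 (valence 4) → 0 H
  atom 19: C, bond orders sum to 4 (valence 4) → 0 H
  atom 20: N, bond orders sum to 3 (valence 3) → 0 H
  atom 21: C, bond orders sum to 3 (valence 4) → 1 H
  atom 22: C, bond orders sum to 4 (valence 4) → 0 H
  atom 23: F (halogen, monovalent) → 0 H
Totals → C:15, H:17, Br:1, F:1, N:3, O:3.
In Hill order: C15H17BrFN3O3.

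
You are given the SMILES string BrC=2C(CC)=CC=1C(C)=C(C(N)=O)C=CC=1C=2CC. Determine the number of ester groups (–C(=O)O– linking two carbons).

0

Scan the SMILES for the ester motif — none present.
Groups that are present: 1 amide.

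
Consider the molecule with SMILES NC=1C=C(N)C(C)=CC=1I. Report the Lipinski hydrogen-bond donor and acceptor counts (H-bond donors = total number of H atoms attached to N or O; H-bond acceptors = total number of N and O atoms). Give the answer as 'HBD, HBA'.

Donors: find every N or O and count the H atoms it carries.
  atom 1 (N): bond orders sum to 1 → 2 H
  atom 5 (N): bond orders sum to 1 → 2 H
Lipinski HBD = 4.
Acceptors: N atoms = 2, O atoms = 0 → HBA = 2.

4, 2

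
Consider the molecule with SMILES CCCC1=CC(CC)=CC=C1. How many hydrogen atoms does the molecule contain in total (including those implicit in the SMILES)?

Walk through each heavy atom and fill implicit hydrogens from standard valence (C 4, N 3, O 2, S 2, halogen 1):
  atom 1: C, bond orders sum to 1 (valence 4) → 3 H
  atom 2: C, bond orders sum to 2 (valence 4) → 2 H
  atom 3: C, bond orders sum to 2 (valence 4) → 2 H
  atom 4: C, bond orders sum to 4 (valence 4) → 0 H
  atom 5: C, bond orders sum to 3 (valence 4) → 1 H
  atom 6: C, bond orders sum to 4 (valence 4) → 0 H
  atom 7: C, bond orders sum to 2 (valence 4) → 2 H
  atom 8: C, bond orders sum to 1 (valence 4) → 3 H
  atom 9: C, bond orders sum to 3 (valence 4) → 1 H
  atom 10: C, bond orders sum to 3 (valence 4) → 1 H
  atom 11: C, bond orders sum to 3 (valence 4) → 1 H
Total hydrogens: 16.

16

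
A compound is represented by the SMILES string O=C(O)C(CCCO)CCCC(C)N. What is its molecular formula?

C10H21NO3

Walk through each heavy atom and fill implicit hydrogens from standard valence (C 4, N 3, O 2, S 2, halogen 1):
  atom 1: O, bond orders sum to 2 (valence 2) → 0 H
  atom 2: C, bond orders sum to 4 (valence 4) → 0 H
  atom 3: O, bond orders sum to 1 (valence 2) → 1 H
  atom 4: C, bond orders sum to 3 (valence 4) → 1 H
  atom 5: C, bond orders sum to 2 (valence 4) → 2 H
  atom 6: C, bond orders sum to 2 (valence 4) → 2 H
  atom 7: C, bond orders sum to 2 (valence 4) → 2 H
  atom 8: O, bond orders sum to 1 (valence 2) → 1 H
  atom 9: C, bond orders sum to 2 (valence 4) → 2 H
  atom 10: C, bond orders sum to 2 (valence 4) → 2 H
  atom 11: C, bond orders sum to 2 (valence 4) → 2 H
  atom 12: C, bond orders sum to 3 (valence 4) → 1 H
  atom 13: C, bond orders sum to 1 (valence 4) → 3 H
  atom 14: N, bond orders sum to 1 (valence 3) → 2 H
Totals → C:10, H:21, N:1, O:3.
In Hill order: C10H21NO3.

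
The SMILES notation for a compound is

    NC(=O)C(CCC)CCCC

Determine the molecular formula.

Walk through each heavy atom and fill implicit hydrogens from standard valence (C 4, N 3, O 2, S 2, halogen 1):
  atom 1: N, bond orders sum to 1 (valence 3) → 2 H
  atom 2: C, bond orders sum to 4 (valence 4) → 0 H
  atom 3: O, bond orders sum to 2 (valence 2) → 0 H
  atom 4: C, bond orders sum to 3 (valence 4) → 1 H
  atom 5: C, bond orders sum to 2 (valence 4) → 2 H
  atom 6: C, bond orders sum to 2 (valence 4) → 2 H
  atom 7: C, bond orders sum to 1 (valence 4) → 3 H
  atom 8: C, bond orders sum to 2 (valence 4) → 2 H
  atom 9: C, bond orders sum to 2 (valence 4) → 2 H
  atom 10: C, bond orders sum to 2 (valence 4) → 2 H
  atom 11: C, bond orders sum to 1 (valence 4) → 3 H
Totals → C:9, H:19, N:1, O:1.
In Hill order: C9H19NO.

C9H19NO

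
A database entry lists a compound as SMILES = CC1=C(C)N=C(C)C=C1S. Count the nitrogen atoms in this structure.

Scan the SMILES for N atoms (remember two-letter symbols like Cl and Br are single atoms).
Nitrogen count: 1.

1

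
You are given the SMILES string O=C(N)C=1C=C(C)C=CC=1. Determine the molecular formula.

C8H9NO

Walk through each heavy atom and fill implicit hydrogens from standard valence (C 4, N 3, O 2, S 2, halogen 1):
  atom 1: O, bond orders sum to 2 (valence 2) → 0 H
  atom 2: C, bond orders sum to 4 (valence 4) → 0 H
  atom 3: N, bond orders sum to 1 (valence 3) → 2 H
  atom 4: C, bond orders sum to 4 (valence 4) → 0 H
  atom 5: C, bond orders sum to 3 (valence 4) → 1 H
  atom 6: C, bond orders sum to 4 (valence 4) → 0 H
  atom 7: C, bond orders sum to 1 (valence 4) → 3 H
  atom 8: C, bond orders sum to 3 (valence 4) → 1 H
  atom 9: C, bond orders sum to 3 (valence 4) → 1 H
  atom 10: C, bond orders sum to 3 (valence 4) → 1 H
Totals → C:8, H:9, N:1, O:1.
In Hill order: C8H9NO.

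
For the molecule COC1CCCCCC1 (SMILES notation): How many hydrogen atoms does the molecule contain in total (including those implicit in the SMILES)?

Walk through each heavy atom and fill implicit hydrogens from standard valence (C 4, N 3, O 2, S 2, halogen 1):
  atom 1: C, bond orders sum to 1 (valence 4) → 3 H
  atom 2: O, bond orders sum to 2 (valence 2) → 0 H
  atom 3: C, bond orders sum to 3 (valence 4) → 1 H
  atom 4: C, bond orders sum to 2 (valence 4) → 2 H
  atom 5: C, bond orders sum to 2 (valence 4) → 2 H
  atom 6: C, bond orders sum to 2 (valence 4) → 2 H
  atom 7: C, bond orders sum to 2 (valence 4) → 2 H
  atom 8: C, bond orders sum to 2 (valence 4) → 2 H
  atom 9: C, bond orders sum to 2 (valence 4) → 2 H
Total hydrogens: 16.

16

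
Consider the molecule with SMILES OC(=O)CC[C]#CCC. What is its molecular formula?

C7H10O2

Walk through each heavy atom and fill implicit hydrogens from standard valence (C 4, N 3, O 2, S 2, halogen 1):
  atom 1: O, bond orders sum to 1 (valence 2) → 1 H
  atom 2: C, bond orders sum to 4 (valence 4) → 0 H
  atom 3: O, bond orders sum to 2 (valence 2) → 0 H
  atom 4: C, bond orders sum to 2 (valence 4) → 2 H
  atom 5: C, bond orders sum to 2 (valence 4) → 2 H
  atom 6: C with explicit H count 0
  atom 7: C, bond orders sum to 4 (valence 4) → 0 H
  atom 8: C, bond orders sum to 2 (valence 4) → 2 H
  atom 9: C, bond orders sum to 1 (valence 4) → 3 H
Totals → C:7, H:10, O:2.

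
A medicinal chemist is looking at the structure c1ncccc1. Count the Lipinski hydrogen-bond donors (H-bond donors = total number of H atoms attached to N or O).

0

Donors: find every N or O and count the H atoms it carries.
  atom 2 (N): bond orders sum to 3 → 0 H
Lipinski HBD = 0.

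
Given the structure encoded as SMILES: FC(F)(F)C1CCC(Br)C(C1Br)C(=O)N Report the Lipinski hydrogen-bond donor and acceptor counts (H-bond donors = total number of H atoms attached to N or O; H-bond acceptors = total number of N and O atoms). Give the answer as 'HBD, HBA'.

Donors: find every N or O and count the H atoms it carries.
  atom 14 (O): bond orders sum to 2 → 0 H
  atom 15 (N): bond orders sum to 1 → 2 H
Lipinski HBD = 2.
Acceptors: N atoms = 1, O atoms = 1 → HBA = 2.

2, 2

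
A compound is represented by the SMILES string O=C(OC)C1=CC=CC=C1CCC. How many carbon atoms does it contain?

Count every carbon token in the SMILES (each C, including those in ring-closure positions and inside branches).
Carbon count: 11.

11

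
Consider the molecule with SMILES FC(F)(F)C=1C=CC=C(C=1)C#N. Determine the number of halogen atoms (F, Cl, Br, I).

Halogen atoms appear at heavy-atom positions 1, 3, 4 (3×F).
Other groups present: 1 nitrile.
Halogen count: 3.

3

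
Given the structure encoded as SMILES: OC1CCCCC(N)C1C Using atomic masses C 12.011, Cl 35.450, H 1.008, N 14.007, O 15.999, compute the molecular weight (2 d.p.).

143.23 g/mol

First, the molecular formula is C8H17NO (counting implicit H from valence).
  C: 8 × 12.011 = 96.088
  H: 17 × 1.008 = 17.136
  N: 1 × 14.007 = 14.007
  O: 1 × 15.999 = 15.999
Sum: 8×12.011 + 17×1.008 + 1×14.007 + 1×15.999 = 143.230 → 143.23 g/mol.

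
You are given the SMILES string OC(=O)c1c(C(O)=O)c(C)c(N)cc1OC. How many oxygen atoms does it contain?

Scan the SMILES for O atoms (remember two-letter symbols like Cl and Br are single atoms).
Oxygen count: 5.

5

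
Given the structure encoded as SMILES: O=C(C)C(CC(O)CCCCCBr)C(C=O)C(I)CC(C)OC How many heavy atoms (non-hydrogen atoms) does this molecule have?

Every atom symbol written in the SMILES (organic subset) is one heavy atom; implicit H are not written.
Heavy atoms by element → Br:1, C:17, I:1, O:4.
Total: 23.

23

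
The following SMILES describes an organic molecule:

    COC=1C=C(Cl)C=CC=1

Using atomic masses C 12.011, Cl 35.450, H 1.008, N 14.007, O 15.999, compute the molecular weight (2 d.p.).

First, the molecular formula is C7H7ClO (counting implicit H from valence).
  C: 7 × 12.011 = 84.077
  Cl: 1 × 35.450 = 35.450
  H: 7 × 1.008 = 7.056
  O: 1 × 15.999 = 15.999
Sum: 7×12.011 + 1×35.450 + 7×1.008 + 1×15.999 = 142.582 → 142.58 g/mol.

142.58 g/mol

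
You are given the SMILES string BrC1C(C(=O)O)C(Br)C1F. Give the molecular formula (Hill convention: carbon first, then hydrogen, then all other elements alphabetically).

Walk through each heavy atom and fill implicit hydrogens from standard valence (C 4, N 3, O 2, S 2, halogen 1):
  atom 1: Br (halogen, monovalent) → 0 H
  atom 2: C, bond orders sum to 3 (valence 4) → 1 H
  atom 3: C, bond orders sum to 3 (valence 4) → 1 H
  atom 4: C, bond orders sum to 4 (valence 4) → 0 H
  atom 5: O, bond orders sum to 2 (valence 2) → 0 H
  atom 6: O, bond orders sum to 1 (valence 2) → 1 H
  atom 7: C, bond orders sum to 3 (valence 4) → 1 H
  atom 8: Br (halogen, monovalent) → 0 H
  atom 9: C, bond orders sum to 3 (valence 4) → 1 H
  atom 10: F (halogen, monovalent) → 0 H
Totals → C:5, H:5, Br:2, F:1, O:2.
In Hill order: C5H5Br2FO2.

C5H5Br2FO2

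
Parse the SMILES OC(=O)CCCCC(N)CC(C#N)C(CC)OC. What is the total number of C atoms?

Count every carbon token in the SMILES (each C, including those in ring-closure positions and inside branches).
Carbon count: 13.

13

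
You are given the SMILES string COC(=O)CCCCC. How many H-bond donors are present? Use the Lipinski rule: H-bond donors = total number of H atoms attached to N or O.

0

Donors: find every N or O and count the H atoms it carries.
  atom 2 (O): bond orders sum to 2 → 0 H
  atom 4 (O): bond orders sum to 2 → 0 H
Lipinski HBD = 0.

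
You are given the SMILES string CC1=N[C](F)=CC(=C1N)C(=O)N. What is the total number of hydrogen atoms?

Walk through each heavy atom and fill implicit hydrogens from standard valence (C 4, N 3, O 2, S 2, halogen 1):
  atom 1: C, bond orders sum to 1 (valence 4) → 3 H
  atom 2: C, bond orders sum to 4 (valence 4) → 0 H
  atom 3: N, bond orders sum to 3 (valence 3) → 0 H
  atom 4: C with explicit H count 0
  atom 5: F (halogen, monovalent) → 0 H
  atom 6: C, bond orders sum to 3 (valence 4) → 1 H
  atom 7: C, bond orders sum to 4 (valence 4) → 0 H
  atom 8: C, bond orders sum to 4 (valence 4) → 0 H
  atom 9: N, bond orders sum to 1 (valence 3) → 2 H
  atom 10: C, bond orders sum to 4 (valence 4) → 0 H
  atom 11: O, bond orders sum to 2 (valence 2) → 0 H
  atom 12: N, bond orders sum to 1 (valence 3) → 2 H
Total hydrogens: 8.

8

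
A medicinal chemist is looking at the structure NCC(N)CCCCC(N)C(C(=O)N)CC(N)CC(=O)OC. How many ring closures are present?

In SMILES, each pair of matching ring-closure digits denotes one ring-closing bond; the number of such bonds equals the number of independent rings.
Ring-closure bonds here: 0.

0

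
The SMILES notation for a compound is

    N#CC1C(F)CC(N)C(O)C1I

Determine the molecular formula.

C7H10FIN2O

Walk through each heavy atom and fill implicit hydrogens from standard valence (C 4, N 3, O 2, S 2, halogen 1):
  atom 1: N, bond orders sum to 3 (valence 3) → 0 H
  atom 2: C, bond orders sum to 4 (valence 4) → 0 H
  atom 3: C, bond orders sum to 3 (valence 4) → 1 H
  atom 4: C, bond orders sum to 3 (valence 4) → 1 H
  atom 5: F (halogen, monovalent) → 0 H
  atom 6: C, bond orders sum to 2 (valence 4) → 2 H
  atom 7: C, bond orders sum to 3 (valence 4) → 1 H
  atom 8: N, bond orders sum to 1 (valence 3) → 2 H
  atom 9: C, bond orders sum to 3 (valence 4) → 1 H
  atom 10: O, bond orders sum to 1 (valence 2) → 1 H
  atom 11: C, bond orders sum to 3 (valence 4) → 1 H
  atom 12: I (halogen, monovalent) → 0 H
Totals → C:7, H:10, F:1, I:1, N:2, O:1.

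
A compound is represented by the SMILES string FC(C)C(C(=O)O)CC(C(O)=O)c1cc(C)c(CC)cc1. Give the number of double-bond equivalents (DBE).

Molecular formula: C16H21FO4.
DoU = (2C + 2 + N − H − X) / 2, where X is the halogen count and O/S are ignored.
    = (2·16 + 2 + 0 − 21 − 1) / 2 = 12 / 2 = 6.

6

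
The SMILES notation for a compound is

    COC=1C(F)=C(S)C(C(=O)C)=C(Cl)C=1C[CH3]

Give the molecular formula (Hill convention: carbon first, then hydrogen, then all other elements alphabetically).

C11H12ClFO2S

Walk through each heavy atom and fill implicit hydrogens from standard valence (C 4, N 3, O 2, S 2, halogen 1):
  atom 1: C, bond orders sum to 1 (valence 4) → 3 H
  atom 2: O, bond orders sum to 2 (valence 2) → 0 H
  atom 3: C, bond orders sum to 4 (valence 4) → 0 H
  atom 4: C, bond orders sum to 4 (valence 4) → 0 H
  atom 5: F (halogen, monovalent) → 0 H
  atom 6: C, bond orders sum to 4 (valence 4) → 0 H
  atom 7: S, bond orders sum to 1 (valence 2) → 1 H
  atom 8: C, bond orders sum to 4 (valence 4) → 0 H
  atom 9: C, bond orders sum to 4 (valence 4) → 0 H
  atom 10: O, bond orders sum to 2 (valence 2) → 0 H
  atom 11: C, bond orders sum to 1 (valence 4) → 3 H
  atom 12: C, bond orders sum to 4 (valence 4) → 0 H
  atom 13: Cl (halogen, monovalent) → 0 H
  atom 14: C, bond orders sum to 4 (valence 4) → 0 H
  atom 15: C, bond orders sum to 2 (valence 4) → 2 H
  atom 16: C with explicit H count 3
Totals → C:11, H:12, Cl:1, F:1, O:2, S:1.
In Hill order: C11H12ClFO2S.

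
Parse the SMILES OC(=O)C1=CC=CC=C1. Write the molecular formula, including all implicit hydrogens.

Walk through each heavy atom and fill implicit hydrogens from standard valence (C 4, N 3, O 2, S 2, halogen 1):
  atom 1: O, bond orders sum to 1 (valence 2) → 1 H
  atom 2: C, bond orders sum to 4 (valence 4) → 0 H
  atom 3: O, bond orders sum to 2 (valence 2) → 0 H
  atom 4: C, bond orders sum to 4 (valence 4) → 0 H
  atom 5: C, bond orders sum to 3 (valence 4) → 1 H
  atom 6: C, bond orders sum to 3 (valence 4) → 1 H
  atom 7: C, bond orders sum to 3 (valence 4) → 1 H
  atom 8: C, bond orders sum to 3 (valence 4) → 1 H
  atom 9: C, bond orders sum to 3 (valence 4) → 1 H
Totals → C:7, H:6, O:2.
In Hill order: C7H6O2.

C7H6O2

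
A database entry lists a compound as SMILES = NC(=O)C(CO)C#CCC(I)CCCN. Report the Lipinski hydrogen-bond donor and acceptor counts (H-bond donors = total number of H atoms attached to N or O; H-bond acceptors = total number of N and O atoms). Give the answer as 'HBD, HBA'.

5, 4

Donors: find every N or O and count the H atoms it carries.
  atom 1 (N): bond orders sum to 1 → 2 H
  atom 3 (O): bond orders sum to 2 → 0 H
  atom 6 (O): bond orders sum to 1 → 1 H
  atom 15 (N): bond orders sum to 1 → 2 H
Lipinski HBD = 5.
Acceptors: N atoms = 2, O atoms = 2 → HBA = 4.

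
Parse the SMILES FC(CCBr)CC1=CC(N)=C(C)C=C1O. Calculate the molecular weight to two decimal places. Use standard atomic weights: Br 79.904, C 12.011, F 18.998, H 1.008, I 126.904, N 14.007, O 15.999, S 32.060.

276.15 g/mol

First, the molecular formula is C11H15BrFNO (counting implicit H from valence).
  Br: 1 × 79.904 = 79.904
  C: 11 × 12.011 = 132.121
  F: 1 × 18.998 = 18.998
  H: 15 × 1.008 = 15.120
  N: 1 × 14.007 = 14.007
  O: 1 × 15.999 = 15.999
Sum: 1×79.904 + 11×12.011 + 1×18.998 + 15×1.008 + 1×14.007 + 1×15.999 = 276.149 → 276.15 g/mol.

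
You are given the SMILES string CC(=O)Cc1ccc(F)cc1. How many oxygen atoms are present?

1

Scan the SMILES for O atoms (remember two-letter symbols like Cl and Br are single atoms).
Oxygen count: 1.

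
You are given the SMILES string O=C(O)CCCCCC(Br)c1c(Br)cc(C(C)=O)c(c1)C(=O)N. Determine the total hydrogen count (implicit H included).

19

Walk through each heavy atom and fill implicit hydrogens from standard valence (C 4, N 3, O 2, S 2, halogen 1); for lowercase aromatic atoms, an aromatic c carries 1 H when it has two neighbours and 0 H with three, and aromatic n carries 0 H:
  atom 1: O, bond orders sum to 2 (valence 2) → 0 H
  atom 2: C, bond orders sum to 4 (valence 4) → 0 H
  atom 3: O, bond orders sum to 1 (valence 2) → 1 H
  atom 4: C, bond orders sum to 2 (valence 4) → 2 H
  atom 5: C, bond orders sum to 2 (valence 4) → 2 H
  atom 6: C, bond orders sum to 2 (valence 4) → 2 H
  atom 7: C, bond orders sum to 2 (valence 4) → 2 H
  atom 8: C, bond orders sum to 2 (valence 4) → 2 H
  atom 9: C, bond orders sum to 3 (valence 4) → 1 H
  atom 10: Br (halogen, monovalent) → 0 H
  atom 11: aromatic c, 3 neighbours → 0 H
  atom 12: aromatic c, 3 neighbours → 0 H
  atom 13: Br (halogen, monovalent) → 0 H
  atom 14: aromatic c, 2 neighbours → 1 H
  atom 15: aromatic c, 3 neighbours → 0 H
  atom 16: C, bond orders sum to 4 (valence 4) → 0 H
  atom 17: C, bond orders sum to 1 (valence 4) → 3 H
  atom 18: O, bond orders sum to 2 (valence 2) → 0 H
  atom 19: aromatic c, 3 neighbours → 0 H
  atom 20: aromatic c, 2 neighbours → 1 H
  atom 21: C, bond orders sum to 4 (valence 4) → 0 H
  atom 22: O, bond orders sum to 2 (valence 2) → 0 H
  atom 23: N, bond orders sum to 1 (valence 3) → 2 H
Total hydrogens: 19.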